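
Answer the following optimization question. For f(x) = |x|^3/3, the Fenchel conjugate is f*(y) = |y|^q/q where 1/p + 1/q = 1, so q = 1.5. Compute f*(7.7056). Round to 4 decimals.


The conjugate exponent q satisfies 1/p + 1/q = 1.
p = 3, so q = 3/(3 - 1) = 1.5
|y|^q = 7.7056^1.5 = 21.3899
f*(7.7056) = 21.3899 / 1.5 = 14.26


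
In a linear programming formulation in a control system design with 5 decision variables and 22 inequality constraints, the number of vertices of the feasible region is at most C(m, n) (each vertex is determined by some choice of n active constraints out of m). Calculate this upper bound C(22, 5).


Each vertex corresponds to some choice of n active constraints out of m, so the number of vertices is at most C(m, n) = m! / (n!(m-n)!).
m = 22, n = 5
Numerator: 22 * 21 * 20 * 19 * 18
Denominator: 5! = 120
C(22, 5) = 26334


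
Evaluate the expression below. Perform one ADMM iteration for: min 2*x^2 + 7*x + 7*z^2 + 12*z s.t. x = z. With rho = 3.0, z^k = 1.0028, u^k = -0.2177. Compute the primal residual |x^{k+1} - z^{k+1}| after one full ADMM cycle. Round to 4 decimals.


ADMM iteration with rho = 3.0, z^k = 1.0028, u^k = -0.2177
Step 1: x-update.
Minimize 2*x^2 + 7*x + (3.0/2)*(x - 1.0028 - 0.2177)^2
FOC: (2*2 + 3.0)*x = -7 + 3.0*(1.0028 + 0.2177)
x^{k+1} = -0.4769
Step 2: z-update.
Minimize 7*z^2 + 12*z + (3.0/2)*(-0.4769 - z - 0.2177)^2
FOC: (2*7 + 3.0)*z = -12 + 3.0*(-0.4769 - 0.2177)
z^{k+1} = -0.8285
Step 3: u-update.
u^{k+1} = -0.2177 - 0.4769 + 0.8285 = 0.1338
Step 4: Primal residual = |-0.4769 + 0.8285| = 0.3515


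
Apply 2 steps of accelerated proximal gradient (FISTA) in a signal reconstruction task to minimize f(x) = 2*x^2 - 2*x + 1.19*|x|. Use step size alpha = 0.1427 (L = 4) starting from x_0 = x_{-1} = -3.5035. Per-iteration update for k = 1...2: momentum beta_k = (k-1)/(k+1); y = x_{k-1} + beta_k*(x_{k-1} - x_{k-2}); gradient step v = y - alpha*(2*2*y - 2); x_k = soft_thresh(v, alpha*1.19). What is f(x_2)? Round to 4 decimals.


FISTA on f(x) = 2*x^2 - 2*x + 1.19*|x|
L = 4, alpha = 0.1427
Iteration 1: beta = 0.0, y = -3.5035 + 0.0*(-3.5035 + 3.5035) = -3.5035
  grad(y) = -16.014, v = y - alpha*grad = -1.2183
  prox(v) = soft_thresh(-1.2183, 0.1698) = -1.0485
Iteration 2: beta = 0.3333, y = -1.0485 + 0.3333*(-1.0485 + 3.5035) = -0.2302
  grad(y) = -2.9206, v = y - alpha*grad = 0.1866
  prox(v) = soft_thresh(0.1866, 0.1698) = 0.0168
f(x_2) = 2*0.0168^2 - 2*0.0168 + 1.19*|0.0168| = -0.013


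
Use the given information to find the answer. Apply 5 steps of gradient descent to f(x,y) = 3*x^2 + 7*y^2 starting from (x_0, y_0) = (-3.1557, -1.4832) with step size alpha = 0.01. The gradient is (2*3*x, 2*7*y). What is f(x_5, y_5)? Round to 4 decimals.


Gradient descent on f(x,y) = 3*x^2 + 7*y^2.
Starting point: (-3.1557, -1.4832), alpha = 0.01
Step 1: grad_x = 2*3*-3.1557 = -18.9342, grad_y = 2*7*-1.4832 = -20.7648
  x_1 = -3.1557 - 0.01*-18.9342 = -2.9664
  y_1 = -1.4832 - 0.01*-20.7648 = -1.2756
Step 2: grad_x = 2*3*-2.9664 = -17.7981, grad_y = 2*7*-1.2756 = -17.8577
  x_2 = -2.9664 - 0.01*-17.7981 = -2.7884
  y_2 = -1.2756 - 0.01*-17.8577 = -1.097
Step 3: grad_x = 2*3*-2.7884 = -16.7303, grad_y = 2*7*-1.097 = -15.3576
  x_3 = -2.7884 - 0.01*-16.7303 = -2.6211
  y_3 = -1.097 - 0.01*-15.3576 = -0.9434
Step 4: grad_x = 2*3*-2.6211 = -15.7264, grad_y = 2*7*-0.9434 = -13.2076
  x_4 = -2.6211 - 0.01*-15.7264 = -2.4638
  y_4 = -0.9434 - 0.01*-13.2076 = -0.8113
Step 5: grad_x = 2*3*-2.4638 = -14.7829, grad_y = 2*7*-0.8113 = -11.3585
  x_5 = -2.4638 - 0.01*-14.7829 = -2.316
  y_5 = -0.8113 - 0.01*-11.3585 = -0.6977
f(-2.316, -0.6977) = 3*(-2.316)^2 + 7*(-0.6977)^2 = 19.4992


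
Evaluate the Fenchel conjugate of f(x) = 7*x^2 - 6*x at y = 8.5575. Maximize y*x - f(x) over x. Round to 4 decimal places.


f*(y) = sup_x {y*x - a*x^2 - b*x} = sup_x {(y-b)*x - a*x^2}
FOC: (y - b) - 2a*x = 0 => x* = (y - b)/(2a)
x* = (8.5575 + 6)/(2*7) = 1.0398
f*(8.5575) = (y-b)^2/(4a) = (8.5575 + 6)^2/(4*7)
= 211.9208/28 = 7.5686


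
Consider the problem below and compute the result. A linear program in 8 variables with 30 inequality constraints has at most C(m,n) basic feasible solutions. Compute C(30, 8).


Each vertex corresponds to some choice of n active constraints out of m, so the number of vertices is at most C(m, n) = m! / (n!(m-n)!).
m = 30, n = 8
Numerator: 30 * 29 * 28 * 27 * 26 * 25 * 24 * 23
Denominator: 8! = 40320
C(30, 8) = 5852925


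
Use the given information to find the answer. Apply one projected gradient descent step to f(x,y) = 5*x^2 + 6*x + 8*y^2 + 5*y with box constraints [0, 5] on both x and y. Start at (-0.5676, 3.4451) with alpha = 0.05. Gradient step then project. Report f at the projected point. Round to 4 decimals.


Step 1: Compute gradient at (-0.5676, 3.4451).
grad_x = 2*5*-0.5676 + 6 = 0.324
grad_y = 2*8*3.4451 + 5 = 60.1216
Step 2: Gradient step.
x_raw = -0.5676 - 0.05*0.324 = -0.5838
y_raw = 3.4451 - 0.05*60.1216 = 0.439
Step 3: Project onto [0, 5].
x_proj = clip(-0.5838) = 0.0
y_proj = clip(0.439) = 0.439
Step 4: Evaluate f.
f(0.0, 0.439) = 3.737


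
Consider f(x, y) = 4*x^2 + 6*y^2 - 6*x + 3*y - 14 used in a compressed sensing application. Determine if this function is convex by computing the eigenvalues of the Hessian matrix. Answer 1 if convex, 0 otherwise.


The Hessian of f(x,y) = 4*x^2 + 6*y^2 - 6*x + 3*y - 14 is:
H = [[8, 0], [0, 12]]
Trace = 8 + 12 = 20
Determinant = 8*12 - (0)^2 = 96
Discriminant = (20)^2 - 4*96 = 16.0
Eigenvalues: lambda_1 = 8.0, lambda_2 = 12.0
The function is convex.

1


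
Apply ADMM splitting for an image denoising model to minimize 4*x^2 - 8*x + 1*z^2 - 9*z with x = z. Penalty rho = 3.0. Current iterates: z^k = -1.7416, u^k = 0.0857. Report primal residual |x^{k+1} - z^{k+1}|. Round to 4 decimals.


ADMM iteration with rho = 3.0, z^k = -1.7416, u^k = 0.0857
Step 1: x-update.
Minimize 4*x^2 - 8*x + (3.0/2)*(x + 1.7416 + 0.0857)^2
FOC: (2*4 + 3.0)*x = 8 + 3.0*(-1.7416 - 0.0857)
x^{k+1} = 0.2289
Step 2: z-update.
Minimize 1*z^2 - 9*z + (3.0/2)*(0.2289 - z + 0.0857)^2
FOC: (2*1 + 3.0)*z = 9 + 3.0*(0.2289 + 0.0857)
z^{k+1} = 1.9888
Step 3: u-update.
u^{k+1} = 0.0857 + 0.2289 - 1.9888 = -1.6742
Step 4: Primal residual = |0.2289 - 1.9888| = 1.7599


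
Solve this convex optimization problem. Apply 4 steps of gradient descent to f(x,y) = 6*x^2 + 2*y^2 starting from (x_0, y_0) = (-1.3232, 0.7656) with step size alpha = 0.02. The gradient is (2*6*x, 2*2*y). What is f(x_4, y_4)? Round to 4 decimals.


Gradient descent on f(x,y) = 6*x^2 + 2*y^2.
Starting point: (-1.3232, 0.7656), alpha = 0.02
Step 1: grad_x = 2*6*-1.3232 = -15.8784, grad_y = 2*2*0.7656 = 3.0624
  x_1 = -1.3232 - 0.02*-15.8784 = -1.0056
  y_1 = 0.7656 - 0.02*3.0624 = 0.7044
Step 2: grad_x = 2*6*-1.0056 = -12.0676, grad_y = 2*2*0.7044 = 2.8174
  x_2 = -1.0056 - 0.02*-12.0676 = -0.7643
  y_2 = 0.7044 - 0.02*2.8174 = 0.648
Step 3: grad_x = 2*6*-0.7643 = -9.1714, grad_y = 2*2*0.648 = 2.592
  x_3 = -0.7643 - 0.02*-9.1714 = -0.5809
  y_3 = 0.648 - 0.02*2.592 = 0.5962
Step 4: grad_x = 2*6*-0.5809 = -6.9702, grad_y = 2*2*0.5962 = 2.3847
  x_4 = -0.5809 - 0.02*-6.9702 = -0.4414
  y_4 = 0.5962 - 0.02*2.3847 = 0.5485
f(-0.4414, 0.5485) = 6*(-0.4414)^2 + 2*0.5485^2 = 1.7709


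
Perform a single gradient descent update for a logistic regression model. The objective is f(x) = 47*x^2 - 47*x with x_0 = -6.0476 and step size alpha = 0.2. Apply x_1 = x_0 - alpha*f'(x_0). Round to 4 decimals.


We compute the gradient at x_0 and apply the update.
f'(x) = 94*x - 47
f'(-6.0476) = 94*-6.0476 - 47 = -615.4744
x_1 = -6.0476 - 0.2*-615.4744 = 117.0473


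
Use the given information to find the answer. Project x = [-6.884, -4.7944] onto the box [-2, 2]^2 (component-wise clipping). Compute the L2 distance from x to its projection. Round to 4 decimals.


Project each component onto [-2, 2].
clip(-6.884) = -2.0, clip(-4.7944) = -2.0
Projection = [-2.0, -2.0]
Squared diffs: [23.8535, 7.8087]
Distance = sqrt(31.6622) = 5.6269


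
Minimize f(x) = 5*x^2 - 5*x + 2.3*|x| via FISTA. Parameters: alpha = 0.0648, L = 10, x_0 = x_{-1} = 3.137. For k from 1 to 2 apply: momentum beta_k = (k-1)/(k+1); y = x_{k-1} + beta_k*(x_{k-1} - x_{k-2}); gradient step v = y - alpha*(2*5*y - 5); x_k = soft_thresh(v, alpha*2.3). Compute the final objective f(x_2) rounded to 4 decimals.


FISTA on f(x) = 5*x^2 - 5*x + 2.3*|x|
L = 10, alpha = 0.0648
Iteration 1: beta = 0.0, y = 3.137 + 0.0*(3.137 - 3.137) = 3.137
  grad(y) = 26.37, v = y - alpha*grad = 1.4282
  prox(v) = soft_thresh(1.4282, 0.149) = 1.2792
Iteration 2: beta = 0.3333, y = 1.2792 + 0.3333*(1.2792 - 3.137) = 0.6599
  grad(y) = 1.5991, v = y - alpha*grad = 0.5563
  prox(v) = soft_thresh(0.5563, 0.149) = 0.4072
f(x_2) = 5*0.4072^2 - 5*0.4072 + 2.3*|0.4072| = -0.2703


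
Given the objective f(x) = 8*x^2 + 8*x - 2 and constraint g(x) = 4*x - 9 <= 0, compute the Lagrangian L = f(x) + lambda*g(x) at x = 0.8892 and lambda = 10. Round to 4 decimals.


Step 1: Evaluate f(x).
f(0.8892) = 8*0.8892^2 + 8*0.8892 - 2 = 11.439
Step 2: Evaluate g(x).
g(0.8892) = 4*0.8892 - 9 = -5.4432
Step 3: Compute Lagrangian.
L = 11.439 + 10*-5.4432 = -42.993


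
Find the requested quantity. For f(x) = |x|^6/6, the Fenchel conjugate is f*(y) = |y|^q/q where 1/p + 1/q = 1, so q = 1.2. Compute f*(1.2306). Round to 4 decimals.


The conjugate exponent q satisfies 1/p + 1/q = 1.
p = 6, so q = 6/(6 - 1) = 1.2
|y|^q = 1.2306^1.2 = 1.2827
f*(1.2306) = 1.2827 / 1.2 = 1.069


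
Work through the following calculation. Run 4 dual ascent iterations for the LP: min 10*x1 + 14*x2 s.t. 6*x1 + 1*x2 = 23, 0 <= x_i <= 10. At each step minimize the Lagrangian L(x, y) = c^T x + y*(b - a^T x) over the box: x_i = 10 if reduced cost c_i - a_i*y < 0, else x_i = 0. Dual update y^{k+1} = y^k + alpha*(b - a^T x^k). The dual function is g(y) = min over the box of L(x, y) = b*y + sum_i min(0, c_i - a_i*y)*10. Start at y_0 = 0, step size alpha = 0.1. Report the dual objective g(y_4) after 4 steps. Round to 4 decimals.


Dual ascent for LP: min 10*x1 + 14*x2, 6*x1 + 1*x2 = 23, 0 <= x_i <= 10
Step 1: y^k = 0.0, reduced costs: (10.0, 14.0)
  x^k = (0.0, 0.0), subgradient = b - a^T x = 23.0
  y^{k+1} = 0.0 + 0.1*23.0 = 2.3
Step 2: y^k = 2.3, reduced costs: (-3.8, 11.7)
  x^k = (10.0, 0.0), subgradient = b - a^T x = -37.0
  y^{k+1} = 2.3 + 0.1*-37.0 = -1.4
Step 3: y^k = -1.4, reduced costs: (18.4, 15.4)
  x^k = (0.0, 0.0), subgradient = b - a^T x = 23.0
  y^{k+1} = -1.4 + 0.1*23.0 = 0.9
Step 4: y^k = 0.9, reduced costs: (4.6, 13.1)
  x^k = (0.0, 0.0), subgradient = b - a^T x = 23.0
  y^{k+1} = 0.9 + 0.1*23.0 = 3.2
Dual objective at y_4 = 3.2: reduced costs (-9.2, 10.8), box minimizer x = (10.0, 0.0)
g(y_4) = b*y + (c1 - a1*y)*x1 + (c2 - a2*y)*x2 = 23*3.2 + (-9.2)*10.0 + 10.8*0.0 = 73.6 - 92.0 + 0.0 = -18.4


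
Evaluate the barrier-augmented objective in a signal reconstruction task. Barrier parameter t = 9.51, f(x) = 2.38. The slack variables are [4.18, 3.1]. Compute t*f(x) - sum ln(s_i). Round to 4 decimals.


Step 1: Compute log-barrier.
ln values: [1.4303, 1.1314]
phi = -(1.4303 + 1.1314) = -2.5617
Step 2: Compute augmented objective.
t*f(x) = 9.51*2.38 = 22.6338
Total = 22.6338 - 2.5617 = 20.0721


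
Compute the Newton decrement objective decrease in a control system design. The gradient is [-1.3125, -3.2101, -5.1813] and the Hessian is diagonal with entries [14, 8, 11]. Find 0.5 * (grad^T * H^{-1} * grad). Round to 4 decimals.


Step 1: H is diagonal, so H^(-1) * g = [-0.0938, -0.4013, -0.471].
Step 2: g^T H^(-1) g = sum_i g_i^2 / H_ii
  = (-1.3125)^2/14 + (-3.2101)^2/8 + (-5.1813)^2/11
  = 0.123 + 1.2881 + 2.4405 = 3.8517
Step 3: Objective decrease = 0.5 * g^T H^(-1) g = 1.9258


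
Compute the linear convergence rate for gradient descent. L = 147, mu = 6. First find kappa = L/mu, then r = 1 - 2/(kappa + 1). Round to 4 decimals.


Step 1: Compute the condition number.
kappa = L/mu = 147/6 = 24.5
Step 2: Compute the convergence rate.
r = 1 - 2/(kappa + 1) = 1 - 2*mu/(L + mu) = (L - mu)/(L + mu) = 141/153 = 0.9216


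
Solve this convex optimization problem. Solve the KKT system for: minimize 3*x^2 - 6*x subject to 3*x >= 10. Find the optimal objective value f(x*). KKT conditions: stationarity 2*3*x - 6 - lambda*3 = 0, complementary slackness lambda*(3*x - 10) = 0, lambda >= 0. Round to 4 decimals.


Step 1: Try lambda = 0 (constraint inactive).
x_unc = 6/(2*3) = 1.0
Check: 3*1.0 = 3.0 < 10 -- violated!
Step 2: Constraint must be active: 3*x = 10
x* = 10/3 = 3.3333 (rounded; the exact value 10/3 is used below)
lambda = (2*3*(10/3) - 6)/3 = 4.6667
Step 3: Compute optimal value.
f(x*) = 3*(10/3)^2 - 6*(10/3) = 13.3333


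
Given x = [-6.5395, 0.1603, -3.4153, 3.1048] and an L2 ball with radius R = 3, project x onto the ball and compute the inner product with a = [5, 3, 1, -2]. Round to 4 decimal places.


Step 1: Compute ||x|| (intermediates to 6 decimals).
||x|| = sqrt((-6.5395)^2 + 0.1603^2 + (-3.4153)^2 + 3.1048^2) = 8.005924
Step 2: Project.
Since ||x|| > R, scale = R/||x|| = 3/8.005924 = 0.374723, proj(x) = scale * x
proj(x) = [-2.450501, 0.060068, -1.279791, 1.16344]
Step 3: Dot product.
a^T * proj(x) = 5*(-2.450501) + 3*0.060068 + 1*(-1.279791) - 2*1.16344 = -15.679


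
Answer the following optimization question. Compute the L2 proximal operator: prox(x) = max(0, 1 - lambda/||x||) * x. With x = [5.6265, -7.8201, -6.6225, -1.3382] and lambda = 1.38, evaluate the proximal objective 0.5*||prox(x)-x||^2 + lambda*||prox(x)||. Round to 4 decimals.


Step 1: Compute ||x||.
||x|| = 11.7669
Step 2: Compute scaling factor.
scale = max(0, 1 - 1.38/11.7669) = 0.8827
Step 3: prox(x) = [4.9666, -6.903, -5.8458, -1.1813]
||prox(x)|| = 10.3869
Step 4: Proximal objective.
0.5*||prox-x||^2 = 0.9522
lambda*||prox|| = 14.3339
Total = 15.2861


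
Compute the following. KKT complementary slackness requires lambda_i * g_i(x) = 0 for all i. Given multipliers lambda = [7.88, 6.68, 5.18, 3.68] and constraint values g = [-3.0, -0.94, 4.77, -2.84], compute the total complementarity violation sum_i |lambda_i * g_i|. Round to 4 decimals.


KKT complementary slackness check:
lambda_1 * g_1 = 7.88 * -3.0 = -23.64
lambda_2 * g_2 = 6.68 * -0.94 = -6.2792
lambda_3 * g_3 = 5.18 * 4.77 = 24.7086
lambda_4 * g_4 = 3.68 * -2.84 = -10.4512
Total violation = 23.64 + 6.2792 + 24.7086 + 10.4512 = 65.079


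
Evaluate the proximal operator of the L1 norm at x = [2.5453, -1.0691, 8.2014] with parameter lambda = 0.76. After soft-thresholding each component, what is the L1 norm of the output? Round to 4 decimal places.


Soft-thresholding with lambda = 0.76:
prox(2.5453) = sign(2.5453)*max(|2.5453| - 0.76, 0) = 1.7853
prox(-1.0691) = sign(-1.0691)*max(|-1.0691| - 0.76, 0) = -0.3091
prox(8.2014) = sign(8.2014)*max(|8.2014| - 0.76, 0) = 7.4414
prox(x) = [1.7853, -0.3091, 7.4414]
||prox(x)||_1 = 1.7853 + 0.3091 + 7.4414 = 9.5358


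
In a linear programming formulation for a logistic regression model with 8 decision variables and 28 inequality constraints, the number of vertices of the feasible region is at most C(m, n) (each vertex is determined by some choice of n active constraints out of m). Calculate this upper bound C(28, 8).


Each vertex corresponds to some choice of n active constraints out of m, so the number of vertices is at most C(m, n) = m! / (n!(m-n)!).
m = 28, n = 8
Numerator: 28 * 27 * 26 * 25 * 24 * 23 * 22 * 21
Denominator: 8! = 40320
C(28, 8) = 3108105


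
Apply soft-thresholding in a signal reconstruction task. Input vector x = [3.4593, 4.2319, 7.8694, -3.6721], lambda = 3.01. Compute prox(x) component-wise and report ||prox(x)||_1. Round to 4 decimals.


Soft-thresholding with lambda = 3.01:
prox(3.4593) = sign(3.4593)*max(|3.4593| - 3.01, 0) = 0.4493
prox(4.2319) = sign(4.2319)*max(|4.2319| - 3.01, 0) = 1.2219
prox(7.8694) = sign(7.8694)*max(|7.8694| - 3.01, 0) = 4.8594
prox(-3.6721) = sign(-3.6721)*max(|-3.6721| - 3.01, 0) = -0.6621
prox(x) = [0.4493, 1.2219, 4.8594, -0.6621]
||prox(x)||_1 = 0.4493 + 1.2219 + 4.8594 + 0.6621 = 7.1927


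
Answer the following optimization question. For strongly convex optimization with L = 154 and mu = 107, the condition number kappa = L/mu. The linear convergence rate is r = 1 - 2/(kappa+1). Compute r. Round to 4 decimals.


Step 1: Compute the condition number.
kappa = L/mu = 154/107 = 1.4393
Step 2: Compute the convergence rate.
r = 1 - 2/(kappa + 1) = 1 - 2*mu/(L + mu) = (L - mu)/(L + mu) = 47/261 = 0.1801


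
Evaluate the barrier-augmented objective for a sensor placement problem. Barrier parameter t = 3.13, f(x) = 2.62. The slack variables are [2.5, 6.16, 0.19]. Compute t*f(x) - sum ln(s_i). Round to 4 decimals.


Step 1: Compute log-barrier.
ln values: [0.9163, 1.8181, -1.6607]
phi = -(0.9163 + 1.8181 - 1.6607) = -1.0736
Step 2: Compute augmented objective.
t*f(x) = 3.13*2.62 = 8.2006
Total = 8.2006 - 1.0736 = 7.127


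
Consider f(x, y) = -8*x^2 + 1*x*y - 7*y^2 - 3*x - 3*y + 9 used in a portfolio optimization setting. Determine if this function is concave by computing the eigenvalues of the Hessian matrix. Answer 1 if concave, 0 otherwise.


The Hessian of f(x,y) = -8*x^2 + 1*x*y - 7*y^2 - 3*x - 3*y + 9 is:
H = [[-16, 1], [1, -14]]
Trace = -16 - 14 = -30
Determinant = -16*-14 - (1)^2 = 223
Discriminant = (-30)^2 - 4*223 = 8.0
Eigenvalues: lambda_1 = -16.4142, lambda_2 = -13.5858
The function is concave.

1


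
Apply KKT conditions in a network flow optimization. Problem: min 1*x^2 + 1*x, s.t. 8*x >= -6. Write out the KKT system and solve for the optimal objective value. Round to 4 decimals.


Step 1: Try lambda = 0 (constraint inactive).
Stationarity: 2*1*x + 1 = 0
x* = -1/(2*1) = -0.5
Check constraint: 8*-0.5 = -4.0 >= -6 -- satisfied.
Step 2: Compute optimal value.
f(x*) = 1*(-0.5)^2 + 1*(-0.5) = -0.25


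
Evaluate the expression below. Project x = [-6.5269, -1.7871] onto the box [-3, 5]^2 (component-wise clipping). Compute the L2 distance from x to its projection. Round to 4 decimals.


Project each component onto [-3, 5].
clip(-6.5269) = -3.0, clip(-1.7871) = -1.7871
Projection = [-3.0, -1.7871]
Squared diffs: [12.439, 0.0]
Distance = sqrt(12.439) = 3.5269


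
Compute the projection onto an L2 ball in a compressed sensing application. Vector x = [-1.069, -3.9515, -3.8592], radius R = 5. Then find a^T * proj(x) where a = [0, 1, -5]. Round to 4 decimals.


Step 1: Compute ||x|| (intermediates to 6 decimals).
||x|| = sqrt((-1.069)^2 + (-3.9515)^2 + (-3.8592)^2) = 5.625881
Step 2: Project.
Since ||x|| > R, scale = R/||x|| = 5/5.625881 = 0.88875, proj(x) = scale * x
proj(x) = [-0.950074, -3.511896, -3.429864]
Step 3: Dot product.
a^T * proj(x) = 0*(-0.950074) + 1*(-3.511896) - 5*(-3.429864) = 13.6374


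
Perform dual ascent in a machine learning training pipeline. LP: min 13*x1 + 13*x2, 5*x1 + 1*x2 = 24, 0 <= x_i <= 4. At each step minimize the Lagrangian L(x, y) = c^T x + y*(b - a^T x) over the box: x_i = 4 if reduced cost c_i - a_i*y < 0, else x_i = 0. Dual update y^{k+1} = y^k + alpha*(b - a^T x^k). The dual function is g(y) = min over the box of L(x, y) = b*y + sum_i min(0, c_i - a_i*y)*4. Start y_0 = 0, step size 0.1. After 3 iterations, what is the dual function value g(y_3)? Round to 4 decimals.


Dual ascent for LP: min 13*x1 + 13*x2, 5*x1 + 1*x2 = 24, 0 <= x_i <= 4
Step 1: y^k = 0.0, reduced costs: (13.0, 13.0)
  x^k = (0.0, 0.0), subgradient = b - a^T x = 24.0
  y^{k+1} = 0.0 + 0.1*24.0 = 2.4
Step 2: y^k = 2.4, reduced costs: (1.0, 10.6)
  x^k = (0.0, 0.0), subgradient = b - a^T x = 24.0
  y^{k+1} = 2.4 + 0.1*24.0 = 4.8
Step 3: y^k = 4.8, reduced costs: (-11.0, 8.2)
  x^k = (4.0, 0.0), subgradient = b - a^T x = 4.0
  y^{k+1} = 4.8 + 0.1*4.0 = 5.2
Dual objective at y_3 = 5.2: reduced costs (-13.0, 7.8), box minimizer x = (4.0, 0.0)
g(y_3) = b*y + (c1 - a1*y)*x1 + (c2 - a2*y)*x2 = 24*5.2 + (-13.0)*4.0 + 7.8*0.0 = 124.8 - 52.0 + 0.0 = 72.8


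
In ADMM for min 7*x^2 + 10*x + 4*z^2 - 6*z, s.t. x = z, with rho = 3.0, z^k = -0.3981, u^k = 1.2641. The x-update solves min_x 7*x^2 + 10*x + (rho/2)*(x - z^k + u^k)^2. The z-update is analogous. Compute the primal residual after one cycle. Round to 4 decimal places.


ADMM iteration with rho = 3.0, z^k = -0.3981, u^k = 1.2641
Step 1: x-update.
Minimize 7*x^2 + 10*x + (3.0/2)*(x + 0.3981 + 1.2641)^2
FOC: (2*7 + 3.0)*x = -10 + 3.0*(-0.3981 - 1.2641)
x^{k+1} = -0.8816
Step 2: z-update.
Minimize 4*z^2 - 6*z + (3.0/2)*(-0.8816 - z + 1.2641)^2
FOC: (2*4 + 3.0)*z = 6 + 3.0*(-0.8816 + 1.2641)
z^{k+1} = 0.6498
Step 3: u-update.
u^{k+1} = 1.2641 - 0.8816 - 0.6498 = -0.2672
Step 4: Primal residual = |-0.8816 - 0.6498| = 1.5313


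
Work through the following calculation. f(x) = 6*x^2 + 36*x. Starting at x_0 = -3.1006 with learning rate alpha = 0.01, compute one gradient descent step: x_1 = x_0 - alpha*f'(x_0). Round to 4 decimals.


We compute the gradient at x_0 and apply the update.
f'(x) = 12*x + 36
f'(-3.1006) = 12*-3.1006 + 36 = -1.2072
x_1 = -3.1006 - 0.01*-1.2072 = -3.0885


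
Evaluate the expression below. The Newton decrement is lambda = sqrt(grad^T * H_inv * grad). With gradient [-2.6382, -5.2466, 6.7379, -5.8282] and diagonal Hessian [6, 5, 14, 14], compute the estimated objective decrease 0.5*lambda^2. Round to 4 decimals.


Step 1: H is diagonal, so H^(-1) * g = [-0.4397, -1.0493, 0.4813, -0.4163].
Step 2: g^T H^(-1) g = sum_i g_i^2 / H_ii
  = (-2.6382)^2/6 + (-5.2466)^2/5 + (6.7379)^2/14 + (-5.8282)^2/14
  = 1.16 + 5.5054 + 3.2428 + 2.4263 = 12.3345
Step 3: Objective decrease = 0.5 * g^T H^(-1) g = 6.1672


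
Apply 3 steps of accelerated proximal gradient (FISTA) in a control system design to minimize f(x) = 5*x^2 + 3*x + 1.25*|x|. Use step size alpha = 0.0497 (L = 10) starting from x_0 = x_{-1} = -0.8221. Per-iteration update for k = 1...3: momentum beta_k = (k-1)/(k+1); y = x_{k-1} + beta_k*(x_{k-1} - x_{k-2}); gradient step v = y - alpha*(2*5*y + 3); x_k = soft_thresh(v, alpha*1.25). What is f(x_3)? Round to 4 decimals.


FISTA on f(x) = 5*x^2 + 3*x + 1.25*|x|
L = 10, alpha = 0.0497
Iteration 1: beta = 0.0, y = -0.8221 + 0.0*(-0.8221 + 0.8221) = -0.8221
  grad(y) = -5.221, v = y - alpha*grad = -0.5626
  prox(v) = soft_thresh(-0.5626, 0.0621) = -0.5005
Iteration 2: beta = 0.3333, y = -0.5005 + 0.3333*(-0.5005 + 0.8221) = -0.3933
  grad(y) = -0.9329, v = y - alpha*grad = -0.3469
  prox(v) = soft_thresh(-0.3469, 0.0621) = -0.2848
Iteration 3: beta = 0.5, y = -0.2848 + 0.5*(-0.2848 + 0.5005) = -0.177
  grad(y) = 1.2305, v = y - alpha*grad = -0.2381
  prox(v) = soft_thresh(-0.2381, 0.0621) = -0.176
f(x_3) = 5*(-0.176)^2 + 3*(-0.176) + 1.25*|-0.176| = -0.1531


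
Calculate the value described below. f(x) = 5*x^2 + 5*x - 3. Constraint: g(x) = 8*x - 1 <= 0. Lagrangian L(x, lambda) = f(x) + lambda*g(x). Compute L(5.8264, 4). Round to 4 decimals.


Step 1: Evaluate f(x).
f(5.8264) = 5*5.8264^2 + 5*5.8264 - 3 = 195.8667
Step 2: Evaluate g(x).
g(5.8264) = 8*5.8264 - 1 = 45.6112
Step 3: Compute Lagrangian.
L = 195.8667 + 4*45.6112 = 378.3115


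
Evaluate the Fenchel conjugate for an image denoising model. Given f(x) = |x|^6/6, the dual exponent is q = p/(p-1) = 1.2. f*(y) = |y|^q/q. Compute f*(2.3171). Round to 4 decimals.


The conjugate exponent q satisfies 1/p + 1/q = 1.
p = 6, so q = 6/(6 - 1) = 1.2
|y|^q = 2.3171^1.2 = 2.7412
f*(2.3171) = 2.7412 / 1.2 = 2.2843


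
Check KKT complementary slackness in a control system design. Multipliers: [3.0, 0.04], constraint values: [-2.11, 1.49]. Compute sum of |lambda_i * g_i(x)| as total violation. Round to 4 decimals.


KKT complementary slackness check:
lambda_1 * g_1 = 3.0 * -2.11 = -6.33
lambda_2 * g_2 = 0.04 * 1.49 = 0.0596
Total violation = 6.33 + 0.0596 = 6.3896


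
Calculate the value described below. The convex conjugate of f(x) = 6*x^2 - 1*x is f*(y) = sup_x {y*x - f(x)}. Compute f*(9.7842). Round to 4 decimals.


f*(y) = sup_x {y*x - a*x^2 - b*x} = sup_x {(y-b)*x - a*x^2}
FOC: (y - b) - 2a*x = 0 => x* = (y - b)/(2a)
x* = (9.7842 + 1)/(2*6) = 0.8987
f*(9.7842) = (y-b)^2/(4a) = (9.7842 + 1)^2/(4*6)
= 116.299/24 = 4.8458


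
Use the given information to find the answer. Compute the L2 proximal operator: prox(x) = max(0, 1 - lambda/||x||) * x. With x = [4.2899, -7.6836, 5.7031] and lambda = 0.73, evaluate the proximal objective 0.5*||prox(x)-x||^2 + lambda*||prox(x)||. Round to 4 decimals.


Step 1: Compute ||x||.
||x|| = 10.4865
Step 2: Compute scaling factor.
scale = max(0, 1 - 0.73/10.4865) = 0.9304
Step 3: prox(x) = [3.9913, -7.1487, 5.3061]
||prox(x)|| = 9.7565
Step 4: Proximal objective.
0.5*||prox-x||^2 = 0.2665
lambda*||prox|| = 7.1222
Total = 7.3887


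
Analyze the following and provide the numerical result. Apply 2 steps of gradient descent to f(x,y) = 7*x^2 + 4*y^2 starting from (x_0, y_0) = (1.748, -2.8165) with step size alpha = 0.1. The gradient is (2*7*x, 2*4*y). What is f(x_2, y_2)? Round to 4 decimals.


Gradient descent on f(x,y) = 7*x^2 + 4*y^2.
Starting point: (1.748, -2.8165), alpha = 0.1
Step 1: grad_x = 2*7*1.748 = 24.472, grad_y = 2*4*-2.8165 = -22.532
  x_1 = 1.748 - 0.1*24.472 = -0.6992
  y_1 = -2.8165 - 0.1*-22.532 = -0.5633
Step 2: grad_x = 2*7*-0.6992 = -9.7888, grad_y = 2*4*-0.5633 = -4.5064
  x_2 = -0.6992 - 0.1*-9.7888 = 0.2797
  y_2 = -0.5633 - 0.1*-4.5064 = -0.1127
f(0.2797, -0.1127) = 7*0.2797^2 + 4*(-0.1127)^2 = 0.5983


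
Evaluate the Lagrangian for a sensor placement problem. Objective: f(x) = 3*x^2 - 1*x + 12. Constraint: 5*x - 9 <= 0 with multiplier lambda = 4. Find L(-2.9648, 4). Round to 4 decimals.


Step 1: Evaluate f(x).
f(-2.9648) = 3*(-2.9648)^2 - 1*(-2.9648) + 12 = 41.3349
Step 2: Evaluate g(x).
g(-2.9648) = 5*-2.9648 - 9 = -23.824
Step 3: Compute Lagrangian.
L = 41.3349 + 4*-23.824 = -53.9611


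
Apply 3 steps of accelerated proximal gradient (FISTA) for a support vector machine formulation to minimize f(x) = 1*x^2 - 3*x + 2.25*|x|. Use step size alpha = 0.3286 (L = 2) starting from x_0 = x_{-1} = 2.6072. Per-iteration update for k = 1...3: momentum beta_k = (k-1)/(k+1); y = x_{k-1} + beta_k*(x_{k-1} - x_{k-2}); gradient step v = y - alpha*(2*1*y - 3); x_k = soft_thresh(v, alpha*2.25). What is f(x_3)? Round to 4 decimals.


FISTA on f(x) = 1*x^2 - 3*x + 2.25*|x|
L = 2, alpha = 0.3286
Iteration 1: beta = 0.0, y = 2.6072 + 0.0*(2.6072 - 2.6072) = 2.6072
  grad(y) = 2.2144, v = y - alpha*grad = 1.8795
  prox(v) = soft_thresh(1.8795, 0.7394) = 1.1402
Iteration 2: beta = 0.3333, y = 1.1402 + 0.3333*(1.1402 - 2.6072) = 0.6512
  grad(y) = -1.6976, v = y - alpha*grad = 1.209
  prox(v) = soft_thresh(1.209, 0.7394) = 0.4697
Iteration 3: beta = 0.5, y = 0.4697 + 0.5*(0.4697 - 1.1402) = 0.1344
  grad(y) = -2.7312, v = y - alpha*grad = 1.0319
  prox(v) = soft_thresh(1.0319, 0.7394) = 0.2925
f(x_3) = 1*0.2925^2 - 3*0.2925 + 2.25*|0.2925| = -0.1338


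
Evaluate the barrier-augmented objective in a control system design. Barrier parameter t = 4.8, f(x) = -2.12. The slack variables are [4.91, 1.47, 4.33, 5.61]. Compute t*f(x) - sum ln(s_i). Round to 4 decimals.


Step 1: Compute log-barrier.
ln values: [1.5913, 0.3853, 1.4656, 1.7246]
phi = -(1.5913 + 0.3853 + 1.4656 + 1.7246) = -5.1667
Step 2: Compute augmented objective.
t*f(x) = 4.8*-2.12 = -10.176
Total = -10.176 - 5.1667 = -15.3427


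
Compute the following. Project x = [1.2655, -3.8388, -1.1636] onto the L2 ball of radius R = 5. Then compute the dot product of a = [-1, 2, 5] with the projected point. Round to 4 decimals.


Step 1: Compute ||x|| (intermediates to 6 decimals).
||x|| = sqrt(1.2655^2 + (-3.8388)^2 + (-1.1636)^2) = 4.206167
Step 2: Project.
Since ||x|| <= R, proj = x (no scaling needed).
proj(x) = [1.2655, -3.8388, -1.1636]
Step 3: Dot product.
a^T * proj(x) = -1*1.2655 + 2*(-3.8388) + 5*(-1.1636) = -14.7611


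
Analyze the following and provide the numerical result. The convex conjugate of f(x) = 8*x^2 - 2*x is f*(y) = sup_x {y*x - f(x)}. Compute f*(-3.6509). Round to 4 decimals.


f*(y) = sup_x {y*x - a*x^2 - b*x} = sup_x {(y-b)*x - a*x^2}
FOC: (y - b) - 2a*x = 0 => x* = (y - b)/(2a)
x* = (-3.6509 + 2)/(2*8) = -0.1032
f*(-3.6509) = (y-b)^2/(4a) = (-3.6509 + 2)^2/(4*8)
= 2.7255/32 = 0.0852


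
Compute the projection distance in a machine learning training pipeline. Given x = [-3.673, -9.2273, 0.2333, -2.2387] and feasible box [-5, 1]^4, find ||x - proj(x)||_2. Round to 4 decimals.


Project each component onto [-5, 1].
clip(-3.673) = -3.673, clip(-9.2273) = -5.0, clip(0.2333) = 0.2333, clip(-2.2387) = -2.2387
Projection = [-3.673, -5.0, 0.2333, -2.2387]
Squared diffs: [0.0, 17.8701, 0.0, 0.0]
Distance = sqrt(17.8701) = 4.2273


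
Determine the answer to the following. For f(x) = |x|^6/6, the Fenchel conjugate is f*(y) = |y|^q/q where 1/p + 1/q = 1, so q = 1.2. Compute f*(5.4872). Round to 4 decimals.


The conjugate exponent q satisfies 1/p + 1/q = 1.
p = 6, so q = 6/(6 - 1) = 1.2
|y|^q = 5.4872^1.2 = 7.713
f*(5.4872) = 7.713 / 1.2 = 6.4275


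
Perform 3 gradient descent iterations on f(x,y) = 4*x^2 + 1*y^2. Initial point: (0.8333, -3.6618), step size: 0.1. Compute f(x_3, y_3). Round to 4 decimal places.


Gradient descent on f(x,y) = 4*x^2 + 1*y^2.
Starting point: (0.8333, -3.6618), alpha = 0.1
Step 1: grad_x = 2*4*0.8333 = 6.6664, grad_y = 2*1*-3.6618 = -7.3236
  x_1 = 0.8333 - 0.1*6.6664 = 0.1667
  y_1 = -3.6618 - 0.1*-7.3236 = -2.9294
Step 2: grad_x = 2*4*0.1667 = 1.3333, grad_y = 2*1*-2.9294 = -5.8589
  x_2 = 0.1667 - 0.1*1.3333 = 0.0333
  y_2 = -2.9294 - 0.1*-5.8589 = -2.3436
Step 3: grad_x = 2*4*0.0333 = 0.2667, grad_y = 2*1*-2.3436 = -4.6871
  x_3 = 0.0333 - 0.1*0.2667 = 0.0067
  y_3 = -2.3436 - 0.1*-4.6871 = -1.8748
f(0.0067, -1.8748) = 4*0.0067^2 + 1*(-1.8748)^2 = 3.5152


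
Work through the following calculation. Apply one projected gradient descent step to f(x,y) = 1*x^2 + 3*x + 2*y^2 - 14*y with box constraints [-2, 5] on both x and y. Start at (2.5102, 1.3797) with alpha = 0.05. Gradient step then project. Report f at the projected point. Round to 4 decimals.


Step 1: Compute gradient at (2.5102, 1.3797).
grad_x = 2*1*2.5102 + 3 = 8.0204
grad_y = 2*2*1.3797 - 14 = -8.4812
Step 2: Gradient step.
x_raw = 2.5102 - 0.05*8.0204 = 2.1092
y_raw = 1.3797 - 0.05*-8.4812 = 1.8038
Step 3: Project onto [-2, 5].
x_proj = clip(2.1092) = 2.1092
y_proj = clip(1.8038) = 1.8038
Step 4: Evaluate f.
f(2.1092, 1.8038) = -7.9694


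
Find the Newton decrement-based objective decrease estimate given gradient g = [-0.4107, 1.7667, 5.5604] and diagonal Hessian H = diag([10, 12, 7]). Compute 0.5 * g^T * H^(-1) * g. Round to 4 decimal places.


Step 1: H is diagonal, so H^(-1) * g = [-0.0411, 0.1472, 0.7943].
Step 2: g^T H^(-1) g = sum_i g_i^2 / H_ii
  = (-0.4107)^2/10 + (1.7667)^2/12 + (5.5604)^2/7
  = 0.0169 + 0.2601 + 4.4169 = 4.6938
Step 3: Objective decrease = 0.5 * g^T H^(-1) g = 2.3469


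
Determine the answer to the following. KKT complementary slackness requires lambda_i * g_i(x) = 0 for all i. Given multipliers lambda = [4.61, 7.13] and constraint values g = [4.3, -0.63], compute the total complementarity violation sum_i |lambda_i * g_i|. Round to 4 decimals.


KKT complementary slackness check:
lambda_1 * g_1 = 4.61 * 4.3 = 19.823
lambda_2 * g_2 = 7.13 * -0.63 = -4.4919
Total violation = 19.823 + 4.4919 = 24.3149


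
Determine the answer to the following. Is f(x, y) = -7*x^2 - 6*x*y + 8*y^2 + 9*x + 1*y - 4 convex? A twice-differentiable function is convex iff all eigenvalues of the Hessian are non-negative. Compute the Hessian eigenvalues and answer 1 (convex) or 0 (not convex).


The Hessian of f(x,y) = -7*x^2 - 6*x*y + 8*y^2 + 9*x + 1*y - 4 is:
H = [[-14, -6], [-6, 16]]
Trace = -14 + 16 = 2
Determinant = -14*16 - (-6)^2 = -260
Discriminant = (2)^2 - 4*-260 = 1044.0
Eigenvalues: lambda_1 = -15.1555, lambda_2 = 17.1555
The function is not convex.

0


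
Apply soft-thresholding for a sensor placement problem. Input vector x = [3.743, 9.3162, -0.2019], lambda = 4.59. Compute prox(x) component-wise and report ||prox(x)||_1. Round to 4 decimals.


Soft-thresholding with lambda = 4.59:
prox(3.743) = sign(3.743)*max(|3.743| - 4.59, 0) = 0.0
prox(9.3162) = sign(9.3162)*max(|9.3162| - 4.59, 0) = 4.7262
prox(-0.2019) = sign(-0.2019)*max(|-0.2019| - 4.59, 0) = 0.0
prox(x) = [0.0, 4.7262, 0.0]
||prox(x)||_1 = 0.0 + 4.7262 + 0.0 = 4.7262


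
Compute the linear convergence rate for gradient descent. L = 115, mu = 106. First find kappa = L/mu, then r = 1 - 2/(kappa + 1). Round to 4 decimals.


Step 1: Compute the condition number.
kappa = L/mu = 115/106 = 1.0849
Step 2: Compute the convergence rate.
r = 1 - 2/(kappa + 1) = 1 - 2*mu/(L + mu) = (L - mu)/(L + mu) = 9/221 = 0.0407


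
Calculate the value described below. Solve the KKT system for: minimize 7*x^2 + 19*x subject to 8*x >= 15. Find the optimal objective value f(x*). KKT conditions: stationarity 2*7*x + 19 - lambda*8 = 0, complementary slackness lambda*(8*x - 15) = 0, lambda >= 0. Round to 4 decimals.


Step 1: Try lambda = 0 (constraint inactive).
x_unc = -19/(2*7) = -1.3571
Check: 8*-1.3571 = -10.8568 < 15 -- violated!
Step 2: Constraint must be active: 8*x = 15
x* = 15/8 = 1.875
lambda = (2*7*1.875 + 19)/8 = 5.6563
Step 3: Compute optimal value.
f(x*) = 7*1.875^2 + 19*1.875 = 60.2344


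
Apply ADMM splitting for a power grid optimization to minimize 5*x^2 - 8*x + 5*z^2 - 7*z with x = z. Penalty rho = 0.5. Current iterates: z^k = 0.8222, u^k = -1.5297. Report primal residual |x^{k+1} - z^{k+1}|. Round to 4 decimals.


ADMM iteration with rho = 0.5, z^k = 0.8222, u^k = -1.5297
Step 1: x-update.
Minimize 5*x^2 - 8*x + (0.5/2)*(x - 0.8222 - 1.5297)^2
FOC: (2*5 + 0.5)*x = 8 + 0.5*(0.8222 + 1.5297)
x^{k+1} = 0.8739
Step 2: z-update.
Minimize 5*z^2 - 7*z + (0.5/2)*(0.8739 - z - 1.5297)^2
FOC: (2*5 + 0.5)*z = 7 + 0.5*(0.8739 - 1.5297)
z^{k+1} = 0.6354
Step 3: u-update.
u^{k+1} = -1.5297 + 0.8739 - 0.6354 = -1.2912
Step 4: Primal residual = |0.8739 - 0.6354| = 0.2385


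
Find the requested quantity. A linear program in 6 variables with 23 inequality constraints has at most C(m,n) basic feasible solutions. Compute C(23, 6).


Each vertex corresponds to some choice of n active constraints out of m, so the number of vertices is at most C(m, n) = m! / (n!(m-n)!).
m = 23, n = 6
Numerator: 23 * 22 * 21 * 20 * 19 * 18
Denominator: 6! = 720
C(23, 6) = 100947


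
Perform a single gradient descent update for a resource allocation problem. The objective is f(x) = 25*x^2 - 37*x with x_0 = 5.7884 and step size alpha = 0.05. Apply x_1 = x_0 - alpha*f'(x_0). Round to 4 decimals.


We compute the gradient at x_0 and apply the update.
f'(x) = 50*x - 37
f'(5.7884) = 50*5.7884 - 37 = 252.42
x_1 = 5.7884 - 0.05*252.42 = -6.8326


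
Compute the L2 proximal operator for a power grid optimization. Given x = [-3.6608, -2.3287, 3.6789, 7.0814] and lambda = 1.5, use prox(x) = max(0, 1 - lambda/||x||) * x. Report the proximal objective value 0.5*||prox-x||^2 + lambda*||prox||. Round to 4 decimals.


Step 1: Compute ||x||.
||x|| = 9.0832
Step 2: Compute scaling factor.
scale = max(0, 1 - 1.5/9.0832) = 0.8349
Step 3: prox(x) = [-3.0563, -1.9441, 3.0714, 5.912]
||prox(x)|| = 7.5832
Step 4: Proximal objective.
0.5*||prox-x||^2 = 1.125
lambda*||prox|| = 11.3748
Total = 12.4998


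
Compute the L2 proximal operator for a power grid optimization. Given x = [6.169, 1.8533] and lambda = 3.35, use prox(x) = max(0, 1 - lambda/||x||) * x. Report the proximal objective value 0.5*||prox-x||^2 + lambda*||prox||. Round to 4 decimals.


Step 1: Compute ||x||.
||x|| = 6.4414
Step 2: Compute scaling factor.
scale = max(0, 1 - 3.35/6.4414) = 0.4799
Step 3: prox(x) = [2.9607, 0.8894]
||prox(x)|| = 3.0914
Step 4: Proximal objective.
0.5*||prox-x||^2 = 5.6113
lambda*||prox|| = 10.3562
Total = 15.9673


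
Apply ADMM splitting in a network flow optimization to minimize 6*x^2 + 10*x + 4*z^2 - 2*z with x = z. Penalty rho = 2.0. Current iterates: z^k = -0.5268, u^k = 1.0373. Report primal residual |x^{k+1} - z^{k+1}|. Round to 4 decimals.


ADMM iteration with rho = 2.0, z^k = -0.5268, u^k = 1.0373
Step 1: x-update.
Minimize 6*x^2 + 10*x + (2.0/2)*(x + 0.5268 + 1.0373)^2
FOC: (2*6 + 2.0)*x = -10 + 2.0*(-0.5268 - 1.0373)
x^{k+1} = -0.9377
Step 2: z-update.
Minimize 4*z^2 - 2*z + (2.0/2)*(-0.9377 - z + 1.0373)^2
FOC: (2*4 + 2.0)*z = 2 + 2.0*(-0.9377 + 1.0373)
z^{k+1} = 0.2199
Step 3: u-update.
u^{k+1} = 1.0373 - 0.9377 - 0.2199 = -0.1203
Step 4: Primal residual = |-0.9377 - 0.2199| = 1.1576


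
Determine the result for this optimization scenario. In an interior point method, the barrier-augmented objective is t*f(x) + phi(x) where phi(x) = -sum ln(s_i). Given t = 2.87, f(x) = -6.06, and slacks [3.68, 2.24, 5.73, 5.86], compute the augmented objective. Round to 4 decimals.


Step 1: Compute log-barrier.
ln values: [1.3029, 0.8065, 1.7457, 1.7681]
phi = -(1.3029 + 0.8065 + 1.7457 + 1.7681) = -5.6233
Step 2: Compute augmented objective.
t*f(x) = 2.87*-6.06 = -17.3922
Total = -17.3922 - 5.6233 = -23.0155


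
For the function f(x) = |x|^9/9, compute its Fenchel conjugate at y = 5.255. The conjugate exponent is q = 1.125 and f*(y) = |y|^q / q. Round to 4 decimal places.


The conjugate exponent q satisfies 1/p + 1/q = 1.
p = 9, so q = 9/(9 - 1) = 1.125
|y|^q = 5.255^1.125 = 6.4661
f*(5.255) = 6.4661 / 1.125 = 5.7477


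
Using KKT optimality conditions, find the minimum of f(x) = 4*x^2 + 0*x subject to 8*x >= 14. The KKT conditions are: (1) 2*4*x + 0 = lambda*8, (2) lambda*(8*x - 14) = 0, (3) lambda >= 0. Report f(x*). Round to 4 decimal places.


Step 1: Try lambda = 0 (constraint inactive).
x_unc = 0/(2*4) = 0.0
Check: 8*0.0 = 0.0 < 14 -- violated!
Step 2: Constraint must be active: 8*x = 14
x* = 14/8 = 1.75
lambda = (2*4*1.75 + 0)/8 = 1.75
Step 3: Compute optimal value.
f(x*) = 4*1.75^2 + 0*1.75 = 12.25


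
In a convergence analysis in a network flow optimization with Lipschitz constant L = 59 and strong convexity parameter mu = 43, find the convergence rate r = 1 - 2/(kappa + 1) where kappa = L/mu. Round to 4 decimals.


Step 1: Compute the condition number.
kappa = L/mu = 59/43 = 1.3721
Step 2: Compute the convergence rate.
r = 1 - 2/(kappa + 1) = 1 - 2*mu/(L + mu) = (L - mu)/(L + mu) = 16/102 = 0.1569


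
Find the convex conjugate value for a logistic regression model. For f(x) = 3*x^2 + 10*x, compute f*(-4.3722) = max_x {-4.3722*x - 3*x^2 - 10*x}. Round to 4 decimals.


f*(y) = sup_x {y*x - a*x^2 - b*x} = sup_x {(y-b)*x - a*x^2}
FOC: (y - b) - 2a*x = 0 => x* = (y - b)/(2a)
x* = (-4.3722 - 10)/(2*3) = -2.3954
f*(-4.3722) = (y-b)^2/(4a) = (-4.3722 - 10)^2/(4*3)
= 206.5601/12 = 17.2133


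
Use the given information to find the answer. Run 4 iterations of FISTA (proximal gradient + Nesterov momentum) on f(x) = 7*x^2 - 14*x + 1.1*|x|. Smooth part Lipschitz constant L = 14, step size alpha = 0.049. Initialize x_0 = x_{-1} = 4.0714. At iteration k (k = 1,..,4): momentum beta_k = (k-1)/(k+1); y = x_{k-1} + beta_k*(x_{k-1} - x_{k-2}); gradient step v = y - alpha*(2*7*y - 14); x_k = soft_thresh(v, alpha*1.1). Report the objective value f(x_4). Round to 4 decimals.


FISTA on f(x) = 7*x^2 - 14*x + 1.1*|x|
L = 14, alpha = 0.049
Iteration 1: beta = 0.0, y = 4.0714 + 0.0*(4.0714 - 4.0714) = 4.0714
  grad(y) = 42.9996, v = y - alpha*grad = 1.9644
  prox(v) = soft_thresh(1.9644, 0.0539) = 1.9105
Iteration 2: beta = 0.3333, y = 1.9105 + 0.3333*(1.9105 - 4.0714) = 1.1902
  grad(y) = 2.6632, v = y - alpha*grad = 1.0597
  prox(v) = soft_thresh(1.0597, 0.0539) = 1.0058
Iteration 3: beta = 0.5, y = 1.0058 + 0.5*(1.0058 - 1.9105) = 0.5535
  grad(y) = -6.2512, v = y - alpha*grad = 0.8598
  prox(v) = soft_thresh(0.8598, 0.0539) = 0.8059
Iteration 4: beta = 0.6, y = 0.8059 + 0.6*(0.8059 - 1.0058) = 0.6859
  grad(y) = -4.3969, v = y - alpha*grad = 0.9014
  prox(v) = soft_thresh(0.9014, 0.0539) = 0.8475
f(x_4) = 7*0.8475^2 - 14*0.8475 + 1.1*|0.8475| = -5.9049


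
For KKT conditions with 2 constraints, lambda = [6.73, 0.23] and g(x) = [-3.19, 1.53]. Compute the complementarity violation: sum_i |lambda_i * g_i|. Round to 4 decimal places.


KKT complementary slackness check:
lambda_1 * g_1 = 6.73 * -3.19 = -21.4687
lambda_2 * g_2 = 0.23 * 1.53 = 0.3519
Total violation = 21.4687 + 0.3519 = 21.8206
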